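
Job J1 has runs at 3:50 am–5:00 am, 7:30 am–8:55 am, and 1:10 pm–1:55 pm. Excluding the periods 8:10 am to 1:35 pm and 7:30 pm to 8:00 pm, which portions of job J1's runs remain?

3:50 am-5:00 am is untouched.
7:30 am-8:55 am with B removed leaves 7:30 am-8:10 am.
1:10 pm-1:55 pm with B removed leaves 1:35 pm-1:55 pm.

3:50 am-5:00 am, 7:30 am-8:10 am, 1:35 pm-1:55 pm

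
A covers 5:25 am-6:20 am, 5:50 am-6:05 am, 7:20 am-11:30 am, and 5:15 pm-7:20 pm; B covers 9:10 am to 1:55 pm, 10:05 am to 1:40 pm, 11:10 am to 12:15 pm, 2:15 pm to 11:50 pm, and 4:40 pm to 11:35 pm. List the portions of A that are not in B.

5:25 am-6:20 am, 7:20 am-9:10 am

A, merged: 5:25 am-6:20 am, 7:20 am-11:30 am, 5:15 pm-7:20 pm.
B, merged: 9:10 am-1:55 pm, 2:15 pm-11:50 pm.
5:25 am-6:20 am is untouched.
7:20 am-11:30 am with B removed leaves 7:20 am-9:10 am.
5:15 pm-7:20 pm lies entirely inside B → drops out.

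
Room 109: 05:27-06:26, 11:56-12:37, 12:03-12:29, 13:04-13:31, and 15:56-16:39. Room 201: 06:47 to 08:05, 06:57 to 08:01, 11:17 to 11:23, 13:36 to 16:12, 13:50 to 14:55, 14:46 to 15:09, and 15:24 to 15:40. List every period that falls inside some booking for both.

A, merged: 05:27-06:26, 11:56-12:37, 13:04-13:31, 15:56-16:39.
B, merged: 06:47-08:05, 11:17-11:23, 13:36-16:12.
05:27-06:26 falls entirely outside B.
11:56-12:37 falls entirely outside B.
13:04-13:31 falls entirely outside B.
15:56-16:39 overlaps B on 15:56-16:12.

15:56-16:12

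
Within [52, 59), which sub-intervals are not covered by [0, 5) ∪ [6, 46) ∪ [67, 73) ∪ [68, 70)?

[52, 59)

After merging, the occupied span is [0, 5), [6, 46), [67, 73).
Complement within [52, 59): [52, 59).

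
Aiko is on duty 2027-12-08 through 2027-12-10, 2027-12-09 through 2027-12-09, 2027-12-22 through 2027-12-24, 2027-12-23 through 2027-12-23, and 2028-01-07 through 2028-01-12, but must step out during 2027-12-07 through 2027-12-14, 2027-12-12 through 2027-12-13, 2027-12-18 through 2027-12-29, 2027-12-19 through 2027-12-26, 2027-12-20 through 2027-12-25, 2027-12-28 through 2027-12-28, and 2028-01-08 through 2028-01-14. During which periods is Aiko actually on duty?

2028-01-07 through 2028-01-07

Merge the first list: 2027-12-08 through 2027-12-10, 2027-12-22 through 2027-12-24, 2028-01-07 through 2028-01-12.
Merge the second list: 2027-12-07 through 2027-12-14, 2027-12-18 through 2027-12-29, 2028-01-08 through 2028-01-14.
2027-12-08 through 2027-12-10: entirely removed.
2027-12-22 through 2027-12-24: entirely removed.
2028-01-07 through 2028-01-12 \ B = 2028-01-07 through 2028-01-07.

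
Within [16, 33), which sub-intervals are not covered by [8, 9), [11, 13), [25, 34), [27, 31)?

[16, 25)

The merged coverage is [8, 9), [11, 13), [25, 34).
Gaps within [16, 33): [16, 25).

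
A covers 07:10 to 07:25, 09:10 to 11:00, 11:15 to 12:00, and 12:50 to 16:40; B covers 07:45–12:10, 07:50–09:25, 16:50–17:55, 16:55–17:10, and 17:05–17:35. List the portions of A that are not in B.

07:10-07:25, 12:50-16:40

B, merged: 07:45-12:10, 16:50-17:55.
07:10-07:25: nothing removed.
09:10-11:00: entirely removed.
11:15-12:00: entirely removed.
12:50-16:40: nothing removed.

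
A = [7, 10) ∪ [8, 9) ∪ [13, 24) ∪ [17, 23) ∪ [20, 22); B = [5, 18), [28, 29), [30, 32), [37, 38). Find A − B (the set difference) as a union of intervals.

A, merged: [7, 10), [13, 24).
[7, 10): entirely removed.
[13, 24) \ B = [18, 24).

[18, 24)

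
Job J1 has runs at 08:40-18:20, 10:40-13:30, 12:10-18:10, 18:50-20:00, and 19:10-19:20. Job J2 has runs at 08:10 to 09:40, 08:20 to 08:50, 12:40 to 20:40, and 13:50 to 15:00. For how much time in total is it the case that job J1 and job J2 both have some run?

A, merged: 08:40–18:20, 18:50–20:00.
B, merged: 08:10–09:40, 12:40–20:40.
A ∩ B = 08:40–09:40, 12:40–18:20, 18:50–20:00.
Total: 1 h + 5 h 40 min + 1 h 10 min = 7 h 50 min.

7 h 50 min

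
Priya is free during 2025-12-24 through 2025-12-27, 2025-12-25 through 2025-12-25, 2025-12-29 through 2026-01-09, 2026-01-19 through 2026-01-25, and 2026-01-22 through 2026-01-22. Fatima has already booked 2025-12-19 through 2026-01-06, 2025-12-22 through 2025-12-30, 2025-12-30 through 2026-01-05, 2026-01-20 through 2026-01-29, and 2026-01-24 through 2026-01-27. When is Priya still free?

2026-01-07 through 2026-01-09, 2026-01-19 through 2026-01-19

First set merges to 2025-12-24 through 2025-12-27, 2025-12-29 through 2026-01-09, 2026-01-19 through 2026-01-25.
Second set merges to 2025-12-19 through 2026-01-06, 2026-01-20 through 2026-01-29.
2025-12-24 through 2025-12-27: entirely removed.
2025-12-29 through 2026-01-09 \ B = 2026-01-07 through 2026-01-09.
2026-01-19 through 2026-01-25 \ B = 2026-01-19 through 2026-01-19.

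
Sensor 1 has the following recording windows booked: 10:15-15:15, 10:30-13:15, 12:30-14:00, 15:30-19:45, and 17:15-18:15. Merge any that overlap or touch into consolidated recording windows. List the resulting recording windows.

10:15-15:15, 15:30-19:45

10:30-13:15 overlaps/touches 10:15-15:15 → extend to 10:15-15:15.
12:30-14:00 overlaps/touches 10:15-15:15 → extend to 10:15-15:15.
15:30-19:45 is disjoint → start new block.
17:15-18:15 overlaps/touches 15:30-19:45 → extend to 15:30-19:45.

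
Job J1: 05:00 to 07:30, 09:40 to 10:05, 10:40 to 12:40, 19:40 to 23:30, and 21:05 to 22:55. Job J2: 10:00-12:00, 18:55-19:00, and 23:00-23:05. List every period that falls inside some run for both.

10:00–10:05, 10:40–12:00, 23:00–23:05

A, merged: 05:00–07:30, 09:40–10:05, 10:40–12:40, 19:40–23:30.
05:00–07:30 meets no B interval.
09:40–10:05 ∩ B → 10:00–10:05.
10:40–12:40 ∩ B → 10:40–12:00.
19:40–23:30 ∩ B → 23:00–23:05.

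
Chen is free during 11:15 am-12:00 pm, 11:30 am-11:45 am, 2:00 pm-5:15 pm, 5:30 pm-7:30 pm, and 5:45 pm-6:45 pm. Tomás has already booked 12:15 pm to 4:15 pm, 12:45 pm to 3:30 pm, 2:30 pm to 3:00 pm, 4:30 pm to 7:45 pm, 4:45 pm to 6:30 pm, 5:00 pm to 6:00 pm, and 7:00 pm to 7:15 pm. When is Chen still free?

A, merged: 11:15 am–12:00 pm, 2:00 pm–5:15 pm, 5:30 pm–7:30 pm.
B, merged: 12:15 pm–4:15 pm, 4:30 pm–7:45 pm.
11:15 am–12:00 pm: nothing removed.
2:00 pm–5:15 pm \ B = 4:15 pm–4:30 pm.
5:30 pm–7:30 pm: entirely removed.

11:15 am–12:00 pm, 4:15 pm–4:30 pm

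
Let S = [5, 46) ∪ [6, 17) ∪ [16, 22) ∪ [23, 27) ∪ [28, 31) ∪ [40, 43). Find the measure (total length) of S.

Merged: [5, 46).
Length: 41.

41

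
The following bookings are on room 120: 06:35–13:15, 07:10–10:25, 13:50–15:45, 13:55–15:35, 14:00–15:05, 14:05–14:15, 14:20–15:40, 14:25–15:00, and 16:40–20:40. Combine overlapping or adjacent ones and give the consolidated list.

06:35–13:15, 13:50–15:45, 16:40–20:40

07:10–10:25 overlaps/touches 06:35–13:15 → extend to 06:35–13:15.
13:50–15:45 is disjoint → start new block.
13:55–15:35 overlaps/touches 13:50–15:45 → extend to 13:50–15:45.
14:00–15:05 overlaps/touches 13:50–15:45 → extend to 13:50–15:45.
14:05–14:15 overlaps/touches 13:50–15:45 → extend to 13:50–15:45.
14:20–15:40 overlaps/touches 13:50–15:45 → extend to 13:50–15:45.
14:25–15:00 overlaps/touches 13:50–15:45 → extend to 13:50–15:45.
16:40–20:40 is disjoint → start new block.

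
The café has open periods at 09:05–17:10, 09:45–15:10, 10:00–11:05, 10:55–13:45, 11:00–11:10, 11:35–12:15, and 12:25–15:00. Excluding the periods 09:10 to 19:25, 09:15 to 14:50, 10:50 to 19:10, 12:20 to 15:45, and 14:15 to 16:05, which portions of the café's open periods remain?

09:05–09:10

A, merged: 09:05–17:10.
B, merged: 09:10–19:25.
09:05–17:10 minus B → 09:05–09:10.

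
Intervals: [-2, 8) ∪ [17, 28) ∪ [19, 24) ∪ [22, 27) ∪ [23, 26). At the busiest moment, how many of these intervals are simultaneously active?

4

Walk the sorted start/end points keeping a running depth.
The depth first hits 4 at 23.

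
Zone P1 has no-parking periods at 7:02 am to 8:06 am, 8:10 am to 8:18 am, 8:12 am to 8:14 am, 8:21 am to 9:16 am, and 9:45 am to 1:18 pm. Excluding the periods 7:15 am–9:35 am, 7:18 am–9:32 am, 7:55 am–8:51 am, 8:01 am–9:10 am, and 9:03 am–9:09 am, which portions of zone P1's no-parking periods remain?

7:02 am-7:15 am, 9:45 am-1:18 pm

First set merges to 7:02 am-8:06 am, 8:10 am-8:18 am, 8:21 am-9:16 am, 9:45 am-1:18 pm.
Second set merges to 7:15 am-9:35 am.
7:02 am-8:06 am \ B = 7:02 am-7:15 am.
8:10 am-8:18 am: entirely removed.
8:21 am-9:16 am: entirely removed.
9:45 am-1:18 pm: nothing removed.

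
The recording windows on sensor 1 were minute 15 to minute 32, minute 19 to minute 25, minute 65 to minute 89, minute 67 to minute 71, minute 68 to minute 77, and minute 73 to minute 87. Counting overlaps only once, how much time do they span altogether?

Merged: minute 15 to minute 32, minute 65 to minute 89.
Lengths: 17 minutes + 24 minutes = 41 minutes.

41 minutes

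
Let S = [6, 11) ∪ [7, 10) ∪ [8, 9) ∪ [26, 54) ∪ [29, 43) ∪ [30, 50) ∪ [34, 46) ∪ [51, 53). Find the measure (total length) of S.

33

Merged: [6, 11), [26, 54).
Lengths: 5 + 28 = 33.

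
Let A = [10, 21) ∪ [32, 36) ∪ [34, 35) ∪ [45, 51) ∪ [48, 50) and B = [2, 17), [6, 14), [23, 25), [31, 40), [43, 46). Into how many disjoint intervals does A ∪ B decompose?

First set merges to [10, 21), [32, 36), [45, 51).
Second set merges to [2, 17), [23, 25), [31, 40), [43, 46).
A ∪ B = [2, 21), [23, 25), [31, 40), [43, 51).
That is 4 disjoint pieces.

4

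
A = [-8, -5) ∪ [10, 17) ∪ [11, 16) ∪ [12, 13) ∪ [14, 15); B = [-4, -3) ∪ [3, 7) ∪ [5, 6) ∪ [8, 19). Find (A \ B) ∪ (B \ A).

[-8, -5) ∪ [-4, -3) ∪ [3, 7) ∪ [8, 10) ∪ [17, 19)

First set merges to [-8, -5), [10, 17).
Second set merges to [-4, -3), [3, 7), [8, 19).
A \ B = [-8, -5).
B \ A = [-4, -3), [3, 7), [8, 10), [17, 19).
Union of the two gives the symmetric difference.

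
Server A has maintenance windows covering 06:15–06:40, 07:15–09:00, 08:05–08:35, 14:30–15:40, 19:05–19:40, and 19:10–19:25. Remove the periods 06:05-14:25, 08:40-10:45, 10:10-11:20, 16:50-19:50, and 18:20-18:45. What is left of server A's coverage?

14:30–15:40

A, merged: 06:15–06:40, 07:15–09:00, 14:30–15:40, 19:05–19:40.
B, merged: 06:05–14:25, 16:50–19:50.
06:15–06:40 lies entirely inside B → drops out.
07:15–09:00 lies entirely inside B → drops out.
14:30–15:40 is untouched.
19:05–19:40 lies entirely inside B → drops out.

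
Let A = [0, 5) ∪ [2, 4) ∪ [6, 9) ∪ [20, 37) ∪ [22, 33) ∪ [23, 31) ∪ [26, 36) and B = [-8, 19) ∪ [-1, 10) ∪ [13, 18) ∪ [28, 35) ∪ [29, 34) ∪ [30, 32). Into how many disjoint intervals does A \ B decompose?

2

First set merges to [0, 5), [6, 9), [20, 37).
Second set merges to [-8, 19), [28, 35).
A \ B = [20, 28), [35, 37).
That is 2 disjoint pieces.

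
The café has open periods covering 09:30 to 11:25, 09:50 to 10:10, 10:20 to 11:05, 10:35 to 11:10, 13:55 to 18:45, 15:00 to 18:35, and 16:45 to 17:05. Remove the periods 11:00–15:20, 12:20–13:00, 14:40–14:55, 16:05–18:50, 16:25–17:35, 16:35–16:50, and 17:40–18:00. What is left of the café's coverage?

Merge the first list: 09:30–11:25, 13:55–18:45.
Merge the second list: 11:00–15:20, 16:05–18:50.
09:30–11:25 \ B = 09:30–11:00.
13:55–18:45 \ B = 15:20–16:05.

09:30–11:00, 15:20–16:05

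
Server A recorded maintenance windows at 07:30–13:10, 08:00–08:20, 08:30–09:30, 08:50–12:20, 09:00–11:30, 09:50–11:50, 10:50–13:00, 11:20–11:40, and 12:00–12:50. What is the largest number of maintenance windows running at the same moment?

At 11:20, 6 of the intervals are simultaneously active.
No point has more.

6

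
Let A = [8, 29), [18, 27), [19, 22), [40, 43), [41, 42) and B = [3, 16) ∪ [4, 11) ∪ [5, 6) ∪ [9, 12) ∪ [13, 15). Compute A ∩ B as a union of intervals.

First set merges to [8, 29), [40, 43).
Second set merges to [3, 16).
[8, 29) ∩ B → [8, 16).
[40, 43) meets no B interval.

[8, 16)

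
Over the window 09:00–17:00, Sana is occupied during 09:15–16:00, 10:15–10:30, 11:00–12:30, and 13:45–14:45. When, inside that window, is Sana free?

09:00-09:15, 16:00-17:00

Covered (merged): 09:15-16:00.
Gaps within 09:00-17:00: 09:00-09:15, 16:00-17:00.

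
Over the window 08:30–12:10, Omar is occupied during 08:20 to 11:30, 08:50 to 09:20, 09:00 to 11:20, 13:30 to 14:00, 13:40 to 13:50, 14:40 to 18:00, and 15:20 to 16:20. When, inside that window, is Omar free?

The merged coverage is 08:20-11:30, 13:30-14:00, 14:40-18:00.
Gaps within 08:30-12:10: 11:30-12:10.

11:30-12:10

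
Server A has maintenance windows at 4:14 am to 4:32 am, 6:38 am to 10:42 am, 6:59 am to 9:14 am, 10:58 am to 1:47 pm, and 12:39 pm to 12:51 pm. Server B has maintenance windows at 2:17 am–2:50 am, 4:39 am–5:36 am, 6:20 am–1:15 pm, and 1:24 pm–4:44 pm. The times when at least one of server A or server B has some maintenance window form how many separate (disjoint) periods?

4

First set merges to 4:14 am-4:32 am, 6:38 am-10:42 am, 10:58 am-1:47 pm.
A ∪ B = 2:17 am-2:50 am, 4:14 am-4:32 am, 4:39 am-5:36 am, 6:20 am-4:44 pm.
That is 4 disjoint pieces.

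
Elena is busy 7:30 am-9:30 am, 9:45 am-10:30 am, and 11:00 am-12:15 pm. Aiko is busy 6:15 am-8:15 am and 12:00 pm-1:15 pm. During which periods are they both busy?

7:30 am–8:15 am, 12:00 pm–12:15 pm

7:30 am–9:30 am overlaps B on 7:30 am–8:15 am.
9:45 am–10:30 am falls entirely outside B.
11:00 am–12:15 pm overlaps B on 12:00 pm–12:15 pm.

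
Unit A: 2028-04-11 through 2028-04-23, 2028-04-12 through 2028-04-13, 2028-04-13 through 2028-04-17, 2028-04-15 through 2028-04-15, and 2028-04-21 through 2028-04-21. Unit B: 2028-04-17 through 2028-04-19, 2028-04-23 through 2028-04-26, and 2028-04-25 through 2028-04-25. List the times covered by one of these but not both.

First set merges to 2028-04-11 through 2028-04-23.
Second set merges to 2028-04-17 through 2028-04-19, 2028-04-23 through 2028-04-26.
A but not B: 2028-04-11 through 2028-04-16, 2028-04-20 through 2028-04-22.
B but not A: 2028-04-24 through 2028-04-26.
Combining gives A △ B.

2028-04-11 through 2028-04-16, 2028-04-20 through 2028-04-22, 2028-04-24 through 2028-04-26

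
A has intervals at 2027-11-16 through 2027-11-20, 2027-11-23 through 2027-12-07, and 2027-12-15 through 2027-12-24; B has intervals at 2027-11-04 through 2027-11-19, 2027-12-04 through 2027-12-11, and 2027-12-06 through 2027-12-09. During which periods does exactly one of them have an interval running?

B, merged: 2027-11-04 through 2027-11-19, 2027-12-04 through 2027-12-11.
A \ B = 2027-11-20 through 2027-11-20, 2027-11-23 through 2027-12-03, 2027-12-15 through 2027-12-24.
B \ A = 2027-11-04 through 2027-11-15, 2027-12-08 through 2027-12-11.
Union of the two gives the symmetric difference.

2027-11-04 through 2027-11-15, 2027-11-20 through 2027-11-20, 2027-11-23 through 2027-12-03, 2027-12-08 through 2027-12-11, 2027-12-15 through 2027-12-24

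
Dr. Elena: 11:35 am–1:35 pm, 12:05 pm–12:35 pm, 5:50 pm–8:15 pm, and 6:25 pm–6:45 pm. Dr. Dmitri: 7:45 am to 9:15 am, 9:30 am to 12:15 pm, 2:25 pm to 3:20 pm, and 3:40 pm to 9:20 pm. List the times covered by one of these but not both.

Merge the first list: 11:35 am–1:35 pm, 5:50 pm–8:15 pm.
A \ B = 12:15 pm–1:35 pm.
B \ A = 7:45 am–9:15 am, 9:30 am–11:35 am, 2:25 pm–3:20 pm, 3:40 pm–5:50 pm, 8:15 pm–9:20 pm.
Union of the two gives the symmetric difference.

7:45 am–9:15 am, 9:30 am–11:35 am, 12:15 pm–1:35 pm, 2:25 pm–3:20 pm, 3:40 pm–5:50 pm, 8:15 pm–9:20 pm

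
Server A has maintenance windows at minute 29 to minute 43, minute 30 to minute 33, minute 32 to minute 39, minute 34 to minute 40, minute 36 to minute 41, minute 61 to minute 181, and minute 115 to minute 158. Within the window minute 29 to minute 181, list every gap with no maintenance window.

minute 43 to minute 61

After merging, the occupied span is minute 29 to minute 43, minute 61 to minute 181.
Complement within minute 29 to minute 181: minute 43 to minute 61.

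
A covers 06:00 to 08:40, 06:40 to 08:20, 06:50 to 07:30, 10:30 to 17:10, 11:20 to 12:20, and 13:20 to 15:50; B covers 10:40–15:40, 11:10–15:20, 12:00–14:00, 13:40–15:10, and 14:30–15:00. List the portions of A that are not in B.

Merge the first list: 06:00–08:40, 10:30–17:10.
Merge the second list: 10:40–15:40.
06:00–08:40 is untouched.
10:30–17:10 with B removed leaves 10:30–10:40, 15:40–17:10.

06:00–08:40, 10:30–10:40, 15:40–17:10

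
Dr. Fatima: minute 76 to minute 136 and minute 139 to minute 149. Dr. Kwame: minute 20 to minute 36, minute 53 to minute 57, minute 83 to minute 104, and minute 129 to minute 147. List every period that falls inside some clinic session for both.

minute 76 to minute 136 overlaps B on minute 83 to minute 104, minute 129 to minute 136.
minute 139 to minute 149 overlaps B on minute 139 to minute 147.

minute 83 to minute 104, minute 129 to minute 136, minute 139 to minute 147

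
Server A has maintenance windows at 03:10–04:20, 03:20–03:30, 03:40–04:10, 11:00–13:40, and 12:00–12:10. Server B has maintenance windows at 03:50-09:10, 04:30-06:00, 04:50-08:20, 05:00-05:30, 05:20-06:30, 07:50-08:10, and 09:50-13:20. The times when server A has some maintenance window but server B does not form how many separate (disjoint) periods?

2

A, merged: 03:10–04:20, 11:00–13:40.
B, merged: 03:50–09:10, 09:50–13:20.
A \ B = 03:10–03:50, 13:20–13:40.
That is 2 disjoint pieces.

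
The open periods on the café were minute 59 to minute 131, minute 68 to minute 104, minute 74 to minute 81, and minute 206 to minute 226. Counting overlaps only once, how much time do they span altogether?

92 minutes

Merged: minute 59 to minute 131, minute 206 to minute 226.
Lengths: 72 minutes + 20 minutes = 92 minutes.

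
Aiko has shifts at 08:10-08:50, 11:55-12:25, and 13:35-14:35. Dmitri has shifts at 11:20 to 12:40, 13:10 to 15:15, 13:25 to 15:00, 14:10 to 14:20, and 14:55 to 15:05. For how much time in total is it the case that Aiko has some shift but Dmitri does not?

40 min

Merge the second list: 11:20–12:40, 13:10–15:15.
A \ B = 08:10–08:50.
Total: 40 min.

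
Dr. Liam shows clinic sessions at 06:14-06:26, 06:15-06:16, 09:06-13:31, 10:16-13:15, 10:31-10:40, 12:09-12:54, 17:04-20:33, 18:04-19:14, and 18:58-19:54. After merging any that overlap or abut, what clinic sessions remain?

06:15–06:16 overlaps/touches 06:14–06:26 → extend to 06:14–06:26.
09:06–13:31 is disjoint → start new block.
10:16–13:15 overlaps/touches 09:06–13:31 → extend to 09:06–13:31.
10:31–10:40 overlaps/touches 09:06–13:31 → extend to 09:06–13:31.
12:09–12:54 overlaps/touches 09:06–13:31 → extend to 09:06–13:31.
17:04–20:33 is disjoint → start new block.
18:04–19:14 overlaps/touches 17:04–20:33 → extend to 17:04–20:33.
18:58–19:54 overlaps/touches 17:04–20:33 → extend to 17:04–20:33.

06:14–06:26, 09:06–13:31, 17:04–20:33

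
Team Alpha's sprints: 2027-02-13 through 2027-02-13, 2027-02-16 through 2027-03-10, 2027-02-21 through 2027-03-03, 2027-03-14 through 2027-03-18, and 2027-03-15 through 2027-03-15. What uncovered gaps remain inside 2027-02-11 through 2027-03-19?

The merged coverage is 2027-02-13 through 2027-02-13, 2027-02-16 through 2027-03-10, 2027-03-14 through 2027-03-18.
Gaps within 2027-02-11 through 2027-03-19: 2027-02-11 through 2027-02-12, 2027-02-14 through 2027-02-15, 2027-03-11 through 2027-03-13, 2027-03-19 through 2027-03-19.

2027-02-11 through 2027-02-12, 2027-02-14 through 2027-02-15, 2027-03-11 through 2027-03-13, 2027-03-19 through 2027-03-19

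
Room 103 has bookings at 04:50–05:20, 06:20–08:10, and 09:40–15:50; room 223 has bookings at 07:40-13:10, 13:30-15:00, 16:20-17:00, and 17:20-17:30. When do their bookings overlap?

04:50–05:20: no overlap with the second set.
06:20–08:10 meets the second set on 07:40–08:10.
09:40–15:50 meets the second set on 09:40–13:10, 13:30–15:00.

07:40–08:10, 09:40–13:10, 13:30–15:00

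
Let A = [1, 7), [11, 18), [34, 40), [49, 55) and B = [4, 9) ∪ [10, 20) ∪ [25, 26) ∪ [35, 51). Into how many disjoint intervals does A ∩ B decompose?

A ∩ B = [4, 7), [11, 18), [35, 40), [49, 51).
That is 4 disjoint pieces.

4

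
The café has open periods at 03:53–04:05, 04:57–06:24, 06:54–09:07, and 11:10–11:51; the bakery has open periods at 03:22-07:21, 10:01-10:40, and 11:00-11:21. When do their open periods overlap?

03:53-04:05 overlaps B on 03:53-04:05.
04:57-06:24 overlaps B on 04:57-06:24.
06:54-09:07 overlaps B on 06:54-07:21.
11:10-11:51 overlaps B on 11:10-11:21.

03:53-04:05, 04:57-06:24, 06:54-07:21, 11:10-11:21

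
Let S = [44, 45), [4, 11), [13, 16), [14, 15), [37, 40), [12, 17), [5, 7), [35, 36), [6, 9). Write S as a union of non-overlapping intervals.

[4, 11) ∪ [12, 17) ∪ [35, 36) ∪ [37, 40) ∪ [44, 45)

Sort by start: [4, 11), [5, 7), [6, 9), [12, 17), [13, 16), [14, 15), [35, 36), [37, 40), [44, 45).
[5, 7) overlaps/touches [4, 11) → extend to [4, 11).
[6, 9) overlaps/touches [4, 11) → extend to [4, 11).
[12, 17) is disjoint → start new block.
[13, 16) overlaps/touches [12, 17) → extend to [12, 17).
[14, 15) overlaps/touches [12, 17) → extend to [12, 17).
[35, 36) is disjoint → start new block.
[37, 40) is disjoint → start new block.
[44, 45) is disjoint → start new block.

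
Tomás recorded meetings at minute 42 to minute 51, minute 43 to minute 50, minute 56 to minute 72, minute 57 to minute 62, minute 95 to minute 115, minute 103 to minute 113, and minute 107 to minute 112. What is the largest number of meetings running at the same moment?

At minute 107, 3 of the intervals are simultaneously active.
No point has more.

3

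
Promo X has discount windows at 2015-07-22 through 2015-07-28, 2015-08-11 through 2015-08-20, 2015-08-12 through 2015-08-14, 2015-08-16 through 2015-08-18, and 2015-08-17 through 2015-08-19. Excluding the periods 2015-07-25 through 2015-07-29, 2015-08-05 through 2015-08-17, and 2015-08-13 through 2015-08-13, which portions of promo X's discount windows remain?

2015-07-22 through 2015-07-24, 2015-08-18 through 2015-08-20

First set merges to 2015-07-22 through 2015-07-28, 2015-08-11 through 2015-08-20.
Second set merges to 2015-07-25 through 2015-07-29, 2015-08-05 through 2015-08-17.
2015-07-22 through 2015-07-28 minus B → 2015-07-22 through 2015-07-24.
2015-08-11 through 2015-08-20 minus B → 2015-08-18 through 2015-08-20.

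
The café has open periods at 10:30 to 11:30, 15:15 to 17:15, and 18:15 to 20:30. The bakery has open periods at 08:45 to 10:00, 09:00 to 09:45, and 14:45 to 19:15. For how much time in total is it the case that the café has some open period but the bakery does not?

B, merged: 08:45-10:00, 14:45-19:15.
A \ B = 10:30-11:30, 19:15-20:30.
Total: 1 h + 1 h 15 min = 2 h 15 min.

2 h 15 min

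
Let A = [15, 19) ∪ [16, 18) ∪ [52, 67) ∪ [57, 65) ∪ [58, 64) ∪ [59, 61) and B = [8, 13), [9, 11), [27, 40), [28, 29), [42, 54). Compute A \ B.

A, merged: [15, 19), [52, 67).
B, merged: [8, 13), [27, 40), [42, 54).
[15, 19): nothing removed.
[52, 67) \ B = [54, 67).

[15, 19) ∪ [54, 67)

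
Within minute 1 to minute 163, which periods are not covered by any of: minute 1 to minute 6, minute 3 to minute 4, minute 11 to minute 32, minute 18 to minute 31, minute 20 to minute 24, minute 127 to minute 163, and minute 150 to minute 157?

minute 6 to minute 11, minute 32 to minute 127

Covered (merged): minute 1 to minute 6, minute 11 to minute 32, minute 127 to minute 163.
Uncovered inside minute 1 to minute 163: minute 6 to minute 11, minute 32 to minute 127.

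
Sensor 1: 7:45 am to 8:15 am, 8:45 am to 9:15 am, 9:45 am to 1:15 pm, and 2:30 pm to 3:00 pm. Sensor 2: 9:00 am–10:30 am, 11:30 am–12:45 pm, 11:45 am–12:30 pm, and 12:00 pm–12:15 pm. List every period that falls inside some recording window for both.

Merge the second list: 9:00 am-10:30 am, 11:30 am-12:45 pm.
7:45 am-8:15 am: no overlap with the second set.
8:45 am-9:15 am meets the second set on 9:00 am-9:15 am.
9:45 am-1:15 pm meets the second set on 9:45 am-10:30 am, 11:30 am-12:45 pm.
2:30 pm-3:00 pm: no overlap with the second set.

9:00 am-9:15 am, 9:45 am-10:30 am, 11:30 am-12:45 pm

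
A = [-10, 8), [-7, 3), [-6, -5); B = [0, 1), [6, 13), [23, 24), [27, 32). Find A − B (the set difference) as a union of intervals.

Merge the first list: [-10, 8).
[-10, 8) with B removed leaves [-10, 0), [1, 6).

[-10, 0) ∪ [1, 6)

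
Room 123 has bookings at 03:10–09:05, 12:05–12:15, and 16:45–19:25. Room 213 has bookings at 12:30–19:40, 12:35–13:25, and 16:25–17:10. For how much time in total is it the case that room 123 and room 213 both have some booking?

Merge the second list: 12:30–19:40.
A ∩ B = 16:45–19:25.
Total: 2 h 40 min.

2 h 40 min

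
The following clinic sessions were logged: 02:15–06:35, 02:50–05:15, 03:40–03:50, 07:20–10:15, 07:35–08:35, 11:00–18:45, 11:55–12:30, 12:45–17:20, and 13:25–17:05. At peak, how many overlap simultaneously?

3

Walk the sorted start/end points keeping a running depth.
The depth first hits 3 at 03:40.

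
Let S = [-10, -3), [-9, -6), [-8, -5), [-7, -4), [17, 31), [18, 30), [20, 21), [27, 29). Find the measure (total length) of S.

Merged: [-10, -3), [17, 31).
Lengths: 7 + 14 = 21.

21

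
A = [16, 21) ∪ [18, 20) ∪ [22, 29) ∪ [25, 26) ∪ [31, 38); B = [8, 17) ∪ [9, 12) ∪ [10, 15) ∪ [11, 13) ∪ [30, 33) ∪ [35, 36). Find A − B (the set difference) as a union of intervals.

First set merges to [16, 21), [22, 29), [31, 38).
Second set merges to [8, 17), [30, 33), [35, 36).
[16, 21) \ B = [17, 21).
[22, 29): nothing removed.
[31, 38) \ B = [33, 35), [36, 38).

[17, 21) ∪ [22, 29) ∪ [33, 35) ∪ [36, 38)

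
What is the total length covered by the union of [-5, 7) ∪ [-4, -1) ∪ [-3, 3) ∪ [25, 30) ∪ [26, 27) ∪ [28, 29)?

Merged: [-5, 7), [25, 30).
Lengths: 12 + 5 = 17.

17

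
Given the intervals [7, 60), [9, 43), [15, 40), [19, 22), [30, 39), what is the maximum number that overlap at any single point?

Sweep endpoints in order; track running count of active intervals.
Peak of 4 reached at 19.

4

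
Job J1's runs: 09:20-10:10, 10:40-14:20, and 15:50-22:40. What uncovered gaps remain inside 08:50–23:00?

08:50–09:20, 10:10–10:40, 14:20–15:50, 22:40–23:00

The merged coverage is 09:20–10:10, 10:40–14:20, 15:50–22:40.
Complement within 08:50–23:00: 08:50–09:20, 10:10–10:40, 14:20–15:50, 22:40–23:00.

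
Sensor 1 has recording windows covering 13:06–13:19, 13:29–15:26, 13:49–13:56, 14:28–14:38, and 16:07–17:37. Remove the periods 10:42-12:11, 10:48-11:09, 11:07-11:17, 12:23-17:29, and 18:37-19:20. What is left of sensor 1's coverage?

17:29-17:37

First set merges to 13:06-13:19, 13:29-15:26, 16:07-17:37.
Second set merges to 10:42-12:11, 12:23-17:29, 18:37-19:20.
13:06-13:19: entirely removed.
13:29-15:26: entirely removed.
16:07-17:37 \ B = 17:29-17:37.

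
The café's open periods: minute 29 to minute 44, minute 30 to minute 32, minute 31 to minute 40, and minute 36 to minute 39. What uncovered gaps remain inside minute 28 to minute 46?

Covered (merged): minute 29 to minute 44.
Gaps within minute 28 to minute 46: minute 28 to minute 29, minute 44 to minute 46.

minute 28 to minute 29, minute 44 to minute 46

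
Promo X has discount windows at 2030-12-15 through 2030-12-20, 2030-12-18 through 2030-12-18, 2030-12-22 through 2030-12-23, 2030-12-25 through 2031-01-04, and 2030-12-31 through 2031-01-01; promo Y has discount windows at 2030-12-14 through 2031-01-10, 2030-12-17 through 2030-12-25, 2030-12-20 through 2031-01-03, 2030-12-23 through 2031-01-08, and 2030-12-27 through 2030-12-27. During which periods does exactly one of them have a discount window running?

Merge the first list: 2030-12-15 through 2030-12-20, 2030-12-22 through 2030-12-23, 2030-12-25 through 2031-01-04.
Merge the second list: 2030-12-14 through 2031-01-10.
A but not B: none.
B but not A: 2030-12-14 through 2030-12-14, 2030-12-21 through 2030-12-21, 2030-12-24 through 2030-12-24, 2031-01-05 through 2031-01-10.
Combining gives A △ B.

2030-12-14 through 2030-12-14, 2030-12-21 through 2030-12-21, 2030-12-24 through 2030-12-24, 2031-01-05 through 2031-01-10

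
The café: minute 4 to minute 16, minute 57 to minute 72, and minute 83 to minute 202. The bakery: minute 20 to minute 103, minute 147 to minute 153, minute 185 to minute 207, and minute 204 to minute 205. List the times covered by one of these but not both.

B, merged: minute 20 to minute 103, minute 147 to minute 153, minute 185 to minute 207.
A \ B = minute 4 to minute 16, minute 103 to minute 147, minute 153 to minute 185.
B \ A = minute 20 to minute 57, minute 72 to minute 83, minute 202 to minute 207.
Union of the two gives the symmetric difference.

minute 4 to minute 16, minute 20 to minute 57, minute 72 to minute 83, minute 103 to minute 147, minute 153 to minute 185, minute 202 to minute 207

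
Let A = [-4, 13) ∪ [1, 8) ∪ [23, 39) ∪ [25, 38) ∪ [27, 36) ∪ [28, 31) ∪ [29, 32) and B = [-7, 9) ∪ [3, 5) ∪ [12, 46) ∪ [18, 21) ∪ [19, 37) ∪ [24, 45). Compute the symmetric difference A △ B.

Merge the first list: [-4, 13), [23, 39).
Merge the second list: [-7, 9), [12, 46).
Only in the first: [9, 12).
Only in the second: [-7, -4), [13, 23), [39, 46).
Together these are the periods covered by exactly one.

[-7, -4) ∪ [9, 12) ∪ [13, 23) ∪ [39, 46)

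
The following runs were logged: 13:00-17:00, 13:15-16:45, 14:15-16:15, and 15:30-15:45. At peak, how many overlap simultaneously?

At 15:30, 4 of the intervals are simultaneously active.
No point has more.

4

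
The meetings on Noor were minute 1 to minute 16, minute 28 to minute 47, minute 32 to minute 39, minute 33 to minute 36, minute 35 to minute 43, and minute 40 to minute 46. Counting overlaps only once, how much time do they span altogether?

Merged: minute 1 to minute 16, minute 28 to minute 47.
Lengths: 15 minutes + 19 minutes = 34 minutes.

34 minutes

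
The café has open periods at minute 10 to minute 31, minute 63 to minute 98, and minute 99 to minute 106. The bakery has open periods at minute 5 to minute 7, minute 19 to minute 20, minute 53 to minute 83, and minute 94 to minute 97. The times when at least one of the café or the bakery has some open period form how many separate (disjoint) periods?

4

A ∪ B = minute 5 to minute 7, minute 10 to minute 31, minute 53 to minute 98, minute 99 to minute 106.
That is 4 disjoint pieces.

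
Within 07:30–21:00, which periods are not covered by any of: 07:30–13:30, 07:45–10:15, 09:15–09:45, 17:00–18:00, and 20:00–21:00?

13:30–17:00, 18:00–20:00

Covered (merged): 07:30–13:30, 17:00–18:00, 20:00–21:00.
Gaps within 07:30–21:00: 13:30–17:00, 18:00–20:00.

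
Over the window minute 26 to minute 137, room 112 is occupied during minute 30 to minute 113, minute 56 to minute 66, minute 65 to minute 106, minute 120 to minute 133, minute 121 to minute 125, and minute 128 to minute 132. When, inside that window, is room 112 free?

minute 26 to minute 30, minute 113 to minute 120, minute 133 to minute 137

After merging, the occupied span is minute 30 to minute 113, minute 120 to minute 133.
Gaps within minute 26 to minute 137: minute 26 to minute 30, minute 113 to minute 120, minute 133 to minute 137.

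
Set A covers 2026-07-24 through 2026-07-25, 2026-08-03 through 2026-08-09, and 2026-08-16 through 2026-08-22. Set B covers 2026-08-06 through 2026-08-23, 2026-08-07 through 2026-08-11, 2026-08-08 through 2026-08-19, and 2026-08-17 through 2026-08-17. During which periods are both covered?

2026-08-06 through 2026-08-09, 2026-08-16 through 2026-08-22

B, merged: 2026-08-06 through 2026-08-23.
2026-07-24 through 2026-07-25 falls entirely outside B.
2026-08-03 through 2026-08-09 overlaps B on 2026-08-06 through 2026-08-09.
2026-08-16 through 2026-08-22 overlaps B on 2026-08-16 through 2026-08-22.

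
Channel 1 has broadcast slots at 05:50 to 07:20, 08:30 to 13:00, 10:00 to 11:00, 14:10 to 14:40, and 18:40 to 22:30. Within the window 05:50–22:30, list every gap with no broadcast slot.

07:20–08:30, 13:00–14:10, 14:40–18:40

After merging, the occupied span is 05:50–07:20, 08:30–13:00, 14:10–14:40, 18:40–22:30.
Complement within 05:50–22:30: 07:20–08:30, 13:00–14:10, 14:40–18:40.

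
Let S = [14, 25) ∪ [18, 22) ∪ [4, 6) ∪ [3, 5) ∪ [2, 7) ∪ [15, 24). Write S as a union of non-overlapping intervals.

[2, 7) ∪ [14, 25)

Sort by start: [2, 7), [3, 5), [4, 6), [14, 25), [15, 24), [18, 22).
[3, 5) overlaps/touches [2, 7) → extend to [2, 7).
[4, 6) overlaps/touches [2, 7) → extend to [2, 7).
[14, 25) is disjoint → start new block.
[15, 24) overlaps/touches [14, 25) → extend to [14, 25).
[18, 22) overlaps/touches [14, 25) → extend to [14, 25).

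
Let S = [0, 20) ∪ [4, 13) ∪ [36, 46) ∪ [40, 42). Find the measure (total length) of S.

30

Merged: [0, 20), [36, 46).
Lengths: 20 + 10 = 30.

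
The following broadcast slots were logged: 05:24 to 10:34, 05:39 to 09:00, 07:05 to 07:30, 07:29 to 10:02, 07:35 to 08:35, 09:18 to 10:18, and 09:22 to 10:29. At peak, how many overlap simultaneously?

4

Walk the sorted start/end points keeping a running depth.
The depth first hits 4 at 07:29.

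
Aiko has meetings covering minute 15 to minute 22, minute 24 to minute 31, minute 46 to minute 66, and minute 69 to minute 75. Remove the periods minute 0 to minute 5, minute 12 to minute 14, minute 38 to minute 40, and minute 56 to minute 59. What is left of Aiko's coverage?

minute 15 to minute 22: no B overlap → unchanged.
minute 24 to minute 31: no B overlap → unchanged.
minute 46 to minute 66 minus B → minute 46 to minute 56, minute 59 to minute 66.
minute 69 to minute 75: no B overlap → unchanged.

minute 15 to minute 22, minute 24 to minute 31, minute 46 to minute 56, minute 59 to minute 66, minute 69 to minute 75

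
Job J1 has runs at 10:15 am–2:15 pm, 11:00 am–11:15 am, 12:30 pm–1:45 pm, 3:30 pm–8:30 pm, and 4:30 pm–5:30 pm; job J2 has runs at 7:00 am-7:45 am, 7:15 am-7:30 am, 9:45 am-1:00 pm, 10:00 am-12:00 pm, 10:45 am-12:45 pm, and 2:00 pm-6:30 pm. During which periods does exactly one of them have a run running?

7:00 am–7:45 am, 9:45 am–10:15 am, 1:00 pm–2:00 pm, 2:15 pm–3:30 pm, 6:30 pm–8:30 pm

First set merges to 10:15 am–2:15 pm, 3:30 pm–8:30 pm.
Second set merges to 7:00 am–7:45 am, 9:45 am–1:00 pm, 2:00 pm–6:30 pm.
A \ B = 1:00 pm–2:00 pm, 6:30 pm–8:30 pm.
B \ A = 7:00 am–7:45 am, 9:45 am–10:15 am, 2:15 pm–3:30 pm.
Union of the two gives the symmetric difference.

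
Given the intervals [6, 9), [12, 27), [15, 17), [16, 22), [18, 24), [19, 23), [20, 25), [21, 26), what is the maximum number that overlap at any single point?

Walk the sorted start/end points keeping a running depth.
The depth first hits 6 at 21.

6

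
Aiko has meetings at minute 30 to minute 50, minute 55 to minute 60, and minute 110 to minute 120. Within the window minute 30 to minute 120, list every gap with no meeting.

Covered (merged): minute 30 to minute 50, minute 55 to minute 60, minute 110 to minute 120.
Uncovered inside minute 30 to minute 120: minute 50 to minute 55, minute 60 to minute 110.

minute 50 to minute 55, minute 60 to minute 110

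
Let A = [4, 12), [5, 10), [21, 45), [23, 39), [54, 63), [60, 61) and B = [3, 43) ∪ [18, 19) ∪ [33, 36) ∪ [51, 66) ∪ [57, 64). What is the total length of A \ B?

A, merged: [4, 12), [21, 45), [54, 63).
B, merged: [3, 43), [51, 66).
A \ B = [43, 45).
Total: 2.

2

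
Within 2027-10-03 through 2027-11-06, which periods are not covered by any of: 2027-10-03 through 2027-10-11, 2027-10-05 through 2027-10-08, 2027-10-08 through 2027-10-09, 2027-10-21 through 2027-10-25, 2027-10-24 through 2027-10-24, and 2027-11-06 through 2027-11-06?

2027-10-12 through 2027-10-20, 2027-10-26 through 2027-11-05

After merging, the occupied span is 2027-10-03 through 2027-10-11, 2027-10-21 through 2027-10-25, 2027-11-06 through 2027-11-06.
Gaps within 2027-10-03 through 2027-11-06: 2027-10-12 through 2027-10-20, 2027-10-26 through 2027-11-05.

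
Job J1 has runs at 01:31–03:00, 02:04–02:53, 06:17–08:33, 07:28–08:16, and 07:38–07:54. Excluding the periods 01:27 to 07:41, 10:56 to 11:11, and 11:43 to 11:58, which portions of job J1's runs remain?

07:41-08:33

A, merged: 01:31-03:00, 06:17-08:33.
01:31-03:00: fully covered by B → removed.
06:17-08:33 minus B → 07:41-08:33.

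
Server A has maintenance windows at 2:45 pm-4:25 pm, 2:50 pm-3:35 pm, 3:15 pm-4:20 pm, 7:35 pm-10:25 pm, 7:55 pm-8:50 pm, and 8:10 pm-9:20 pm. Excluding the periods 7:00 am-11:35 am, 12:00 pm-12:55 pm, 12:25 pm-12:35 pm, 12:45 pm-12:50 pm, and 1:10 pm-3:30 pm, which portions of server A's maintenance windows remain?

3:30 pm–4:25 pm, 7:35 pm–10:25 pm

A, merged: 2:45 pm–4:25 pm, 7:35 pm–10:25 pm.
B, merged: 7:00 am–11:35 am, 12:00 pm–12:55 pm, 1:10 pm–3:30 pm.
2:45 pm–4:25 pm with B removed leaves 3:30 pm–4:25 pm.
7:35 pm–10:25 pm is untouched.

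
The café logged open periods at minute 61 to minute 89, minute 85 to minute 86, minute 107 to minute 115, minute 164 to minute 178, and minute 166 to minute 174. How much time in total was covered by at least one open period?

50 minutes

Merged: minute 61 to minute 89, minute 107 to minute 115, minute 164 to minute 178.
Lengths: 28 minutes + 8 minutes + 14 minutes = 50 minutes.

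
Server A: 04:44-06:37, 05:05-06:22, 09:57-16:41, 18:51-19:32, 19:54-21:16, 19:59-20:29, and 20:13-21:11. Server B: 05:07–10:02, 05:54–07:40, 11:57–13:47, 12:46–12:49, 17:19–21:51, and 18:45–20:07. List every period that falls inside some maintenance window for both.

A, merged: 04:44-06:37, 09:57-16:41, 18:51-19:32, 19:54-21:16.
B, merged: 05:07-10:02, 11:57-13:47, 17:19-21:51.
04:44-06:37 ∩ B → 05:07-06:37.
09:57-16:41 ∩ B → 09:57-10:02, 11:57-13:47.
18:51-19:32 ∩ B → 18:51-19:32.
19:54-21:16 ∩ B → 19:54-21:16.

05:07-06:37, 09:57-10:02, 11:57-13:47, 18:51-19:32, 19:54-21:16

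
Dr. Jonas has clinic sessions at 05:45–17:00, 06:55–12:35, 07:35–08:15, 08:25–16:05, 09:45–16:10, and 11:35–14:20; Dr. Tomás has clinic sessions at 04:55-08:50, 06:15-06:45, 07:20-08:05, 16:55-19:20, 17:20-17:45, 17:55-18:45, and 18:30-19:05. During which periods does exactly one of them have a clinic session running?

A, merged: 05:45-17:00.
B, merged: 04:55-08:50, 16:55-19:20.
A but not B: 08:50-16:55.
B but not A: 04:55-05:45, 17:00-19:20.
Combining gives A △ B.

04:55-05:45, 08:50-16:55, 17:00-19:20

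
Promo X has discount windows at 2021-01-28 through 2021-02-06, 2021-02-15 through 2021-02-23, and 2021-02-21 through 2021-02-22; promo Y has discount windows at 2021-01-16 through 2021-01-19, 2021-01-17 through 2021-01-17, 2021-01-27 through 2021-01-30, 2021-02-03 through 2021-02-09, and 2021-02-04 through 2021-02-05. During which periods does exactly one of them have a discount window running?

A, merged: 2021-01-28 through 2021-02-06, 2021-02-15 through 2021-02-23.
B, merged: 2021-01-16 through 2021-01-19, 2021-01-27 through 2021-01-30, 2021-02-03 through 2021-02-09.
Only in the first: 2021-01-31 through 2021-02-02, 2021-02-15 through 2021-02-23.
Only in the second: 2021-01-16 through 2021-01-19, 2021-01-27 through 2021-01-27, 2021-02-07 through 2021-02-09.
Together these are the periods covered by exactly one.

2021-01-16 through 2021-01-19, 2021-01-27 through 2021-01-27, 2021-01-31 through 2021-02-02, 2021-02-07 through 2021-02-09, 2021-02-15 through 2021-02-23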